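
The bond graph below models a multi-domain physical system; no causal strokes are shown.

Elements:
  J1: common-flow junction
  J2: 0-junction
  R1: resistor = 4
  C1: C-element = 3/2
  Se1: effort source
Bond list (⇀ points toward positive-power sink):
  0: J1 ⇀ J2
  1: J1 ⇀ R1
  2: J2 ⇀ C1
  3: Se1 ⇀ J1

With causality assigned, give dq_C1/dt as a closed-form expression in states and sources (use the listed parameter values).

dq_C1/dt = E_Se1/4 - q_C1/6

#3 |J1  (source Se1 imposes e)
#2 |J2  (prefer integral on C1)
#0 |J1  (J2: bond 2 brought effort, rest push out)
#1 |R1  (J1: last free bond brings flow in)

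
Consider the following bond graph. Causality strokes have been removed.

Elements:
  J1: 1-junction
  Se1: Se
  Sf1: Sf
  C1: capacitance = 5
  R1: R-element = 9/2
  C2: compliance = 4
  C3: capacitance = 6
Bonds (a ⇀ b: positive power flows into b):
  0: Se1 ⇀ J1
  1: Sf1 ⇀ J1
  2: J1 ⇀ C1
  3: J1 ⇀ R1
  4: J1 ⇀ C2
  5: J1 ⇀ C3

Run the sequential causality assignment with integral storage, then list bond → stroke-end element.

bond 0 |J1
bond 1 |Sf1
bond 2 |J1
bond 3 |J1
bond 4 |J1
bond 5 |J1

#0 →J1  (Se1 fixes effort; stroke away)
#1 →Sf1  (Sf1 (Sf) sets flow on bond)
#2 →J1  (J1: bond 1 brought flow, rest push out)
#3 →J1  (J1: bond 1 brought flow, rest push out)
#4 →J1  (J1: bond 1 brought flow, rest push out)
#5 →J1  (J1 flow already set via bond 1)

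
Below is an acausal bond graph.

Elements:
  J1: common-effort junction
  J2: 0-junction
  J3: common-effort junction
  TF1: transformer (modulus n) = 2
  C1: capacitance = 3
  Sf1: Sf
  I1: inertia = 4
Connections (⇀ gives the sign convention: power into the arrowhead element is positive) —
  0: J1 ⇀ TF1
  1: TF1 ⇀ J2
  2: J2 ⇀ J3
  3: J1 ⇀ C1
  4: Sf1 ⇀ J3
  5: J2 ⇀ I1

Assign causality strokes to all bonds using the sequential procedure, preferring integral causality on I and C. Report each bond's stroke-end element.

β0 →TF1
β1 →J2
β2 →J3
β3 →J1
β4 →Sf1
β5 →I1

bond 4 stroke at Sf1  (Sf1 (Sf) sets flow on bond)
bond 2 stroke at J3  (J3: last free bond brings effort in)
bond 3 stroke at J1  (C1 integral (e out))
bond 0 stroke at TF1  (0-jn J1 has e-setter on 3)
bond 1 stroke at J2  (through TF1, causality passes straight; one stroke at TF1)
bond 5 stroke at I1  (common-e at J2 fixed by 1)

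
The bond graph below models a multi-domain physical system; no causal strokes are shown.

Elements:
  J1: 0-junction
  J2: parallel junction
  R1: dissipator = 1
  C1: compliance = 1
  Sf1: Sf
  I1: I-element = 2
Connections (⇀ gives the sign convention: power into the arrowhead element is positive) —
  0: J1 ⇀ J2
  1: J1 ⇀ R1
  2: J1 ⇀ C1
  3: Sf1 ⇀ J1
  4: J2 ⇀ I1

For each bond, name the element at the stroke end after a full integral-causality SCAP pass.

β0 →J2
β1 →R1
β2 →J1
β3 →Sf1
β4 →I1

bond 3 stroke at Sf1  (Sf1: flow source, stroke at near end)
bond 2 stroke at J1  (C1 outputs effort q/C1)
bond 0 stroke at J2  (common-e at J1 fixed by 2)
bond 1 stroke at R1  (J1: bond 2 brought effort, rest push out)
bond 4 stroke at I1  (J2: bond 0 brought effort, rest push out)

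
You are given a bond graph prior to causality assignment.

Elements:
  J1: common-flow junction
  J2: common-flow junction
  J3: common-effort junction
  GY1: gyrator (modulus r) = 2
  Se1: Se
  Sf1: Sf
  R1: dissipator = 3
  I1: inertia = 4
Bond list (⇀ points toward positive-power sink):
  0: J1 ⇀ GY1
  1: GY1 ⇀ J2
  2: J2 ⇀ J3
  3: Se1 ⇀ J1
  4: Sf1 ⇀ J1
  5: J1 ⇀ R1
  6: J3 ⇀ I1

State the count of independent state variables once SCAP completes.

1  (I1 all integral)

bond 3 stroke→J1  (Se1: effort source, stroke at far end)
bond 4 stroke→Sf1  (Sf1 (Sf) sets flow on bond)
bond 0 stroke→J1  (J1: bond 4 brought flow, rest push out)
bond 5 stroke→J1  (J1 flow already set via bond 4)
bond 1 stroke→J2  (through GY1, causality inverts; strokes same side of GY1)
bond 2 stroke→J3  (J2 needs exactly one f-in)
bond 6 stroke→I1  (J3: bond 2 brought effort, rest push out)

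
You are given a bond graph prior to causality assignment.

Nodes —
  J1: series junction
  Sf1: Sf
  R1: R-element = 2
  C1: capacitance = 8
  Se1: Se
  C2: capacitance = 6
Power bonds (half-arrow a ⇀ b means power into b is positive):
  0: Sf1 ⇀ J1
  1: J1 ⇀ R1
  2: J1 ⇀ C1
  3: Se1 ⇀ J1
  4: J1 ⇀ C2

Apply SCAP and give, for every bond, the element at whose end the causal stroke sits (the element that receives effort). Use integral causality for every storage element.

β0 stroke at Sf1  (Sf1: flow source, stroke at near end)
β3 stroke at J1  (Se1: effort source, stroke at far end)
β1 stroke at J1  (common-f at J1 fixed by 0)
β2 stroke at J1  (common-f at J1 fixed by 0)
β4 stroke at J1  (common-f at J1 fixed by 0)

β0 stroke at Sf1
β1 stroke at J1
β2 stroke at J1
β3 stroke at J1
β4 stroke at J1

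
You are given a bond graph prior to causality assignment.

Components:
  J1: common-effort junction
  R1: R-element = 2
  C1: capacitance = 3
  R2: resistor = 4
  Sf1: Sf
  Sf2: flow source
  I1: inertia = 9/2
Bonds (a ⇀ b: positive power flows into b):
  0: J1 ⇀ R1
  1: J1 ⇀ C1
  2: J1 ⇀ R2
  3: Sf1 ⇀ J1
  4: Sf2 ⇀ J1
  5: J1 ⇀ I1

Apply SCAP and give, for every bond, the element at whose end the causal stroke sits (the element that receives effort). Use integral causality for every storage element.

#3 →Sf1  (Sf1 fixes flow; stroke at Sf1)
#4 →Sf2  (Sf2 (Sf) sets flow on bond)
#1 →J1  (prefer integral on C1)
#0 →R1  (J1: bond 1 brought effort, rest push out)
#2 →R2  (J1: bond 1 brought effort, rest push out)
#5 →I1  (J1 effort already set via bond 1)

bond 0 stroke→R1
bond 1 stroke→J1
bond 2 stroke→R2
bond 3 stroke→Sf1
bond 4 stroke→Sf2
bond 5 stroke→I1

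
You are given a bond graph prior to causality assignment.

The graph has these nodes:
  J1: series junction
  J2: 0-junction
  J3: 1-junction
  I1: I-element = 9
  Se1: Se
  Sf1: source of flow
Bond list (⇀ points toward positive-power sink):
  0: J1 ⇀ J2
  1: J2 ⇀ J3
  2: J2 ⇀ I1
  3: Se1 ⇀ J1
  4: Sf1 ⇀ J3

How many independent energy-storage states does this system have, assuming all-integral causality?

b3 stroke at J1  (Se1 (Se) sets effort on bond)
b4 stroke at Sf1  (Sf1 (Sf) sets flow on bond)
b0 stroke at J2  (only one flow-in slot at J1)
b1 stroke at J3  (J2 effort already set via bond 0)
b2 stroke at I1  (J2 effort already set via bond 0)

1  (I1 all integral)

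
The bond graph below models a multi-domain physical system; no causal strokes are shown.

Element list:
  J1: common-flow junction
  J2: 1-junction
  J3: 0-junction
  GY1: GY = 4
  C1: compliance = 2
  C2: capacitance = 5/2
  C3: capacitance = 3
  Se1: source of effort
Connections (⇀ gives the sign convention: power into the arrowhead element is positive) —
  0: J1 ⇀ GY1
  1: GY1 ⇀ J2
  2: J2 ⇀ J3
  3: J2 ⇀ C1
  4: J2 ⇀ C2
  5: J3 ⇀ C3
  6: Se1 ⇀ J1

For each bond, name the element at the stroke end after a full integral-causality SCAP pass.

β0 stroke→GY1
β1 stroke→GY1
β2 stroke→J2
β3 stroke→J2
β4 stroke→J2
β5 stroke→J3
β6 stroke→J1

#6 stroke→J1  (Se1 fixes effort; stroke away)
#0 stroke→GY1  (J1: last free bond brings flow in)
#1 stroke→GY1  (through GY1, causality inverts; strokes same side of GY1)
#2 stroke→J2  (common-f at J2 fixed by 1)
#3 stroke→J2  (common-f at J2 fixed by 1)
#4 stroke→J2  (1-jn J2 has f-setter on 1)
#5 stroke→J3  (J3: last free bond brings effort in)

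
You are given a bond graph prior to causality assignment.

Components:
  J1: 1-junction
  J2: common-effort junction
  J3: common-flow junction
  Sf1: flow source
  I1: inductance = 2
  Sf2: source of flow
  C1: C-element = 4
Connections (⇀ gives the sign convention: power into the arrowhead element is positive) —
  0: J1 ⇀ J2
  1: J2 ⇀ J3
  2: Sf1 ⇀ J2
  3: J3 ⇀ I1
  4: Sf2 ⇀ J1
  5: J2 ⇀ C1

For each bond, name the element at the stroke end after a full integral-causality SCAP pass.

#2 |Sf1  (source Sf1 imposes f)
#4 |Sf2  (Sf2: flow source, stroke at near end)
#0 |J1  (J1 flow already set via bond 4)
#3 |I1  (prefer integral on I1)
#1 |J3  (1-jn J3 has f-setter on 3)
#5 |J2  (J2 needs exactly one e-in)

b0 stroke at J1
b1 stroke at J3
b2 stroke at Sf1
b3 stroke at I1
b4 stroke at Sf2
b5 stroke at J2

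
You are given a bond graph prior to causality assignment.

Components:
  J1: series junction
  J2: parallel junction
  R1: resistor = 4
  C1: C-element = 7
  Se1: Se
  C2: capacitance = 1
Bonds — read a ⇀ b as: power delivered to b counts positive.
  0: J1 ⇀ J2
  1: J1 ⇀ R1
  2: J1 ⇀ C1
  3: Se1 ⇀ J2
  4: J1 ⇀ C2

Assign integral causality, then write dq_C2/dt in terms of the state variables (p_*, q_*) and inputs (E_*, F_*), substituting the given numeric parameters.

dq_C2/dt = -E_Se1/4 - q_C1/28 - q_C2/4

bond 3 stroke→J2  (Se1 (Se) sets effort on bond)
bond 0 stroke→J1  (common-e at J2 fixed by 3)
bond 2 stroke→J1  (prefer integral on C1)
bond 4 stroke→J1  (C2: C, integral causality)
bond 1 stroke→R1  (J1 needs exactly one f-in)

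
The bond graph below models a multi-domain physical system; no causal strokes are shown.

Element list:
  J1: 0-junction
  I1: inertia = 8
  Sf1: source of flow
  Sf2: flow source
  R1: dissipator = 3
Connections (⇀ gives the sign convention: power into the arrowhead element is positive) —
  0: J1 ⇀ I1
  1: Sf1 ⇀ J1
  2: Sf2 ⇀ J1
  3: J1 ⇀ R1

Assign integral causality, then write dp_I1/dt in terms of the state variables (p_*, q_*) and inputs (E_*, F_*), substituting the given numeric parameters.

dp_I1/dt = 3*F_Sf1 + 3*F_Sf2 - 3*p_I1/8

b1 stroke at Sf1  (Sf1: flow source, stroke at near end)
b2 stroke at Sf2  (Sf2: flow source, stroke at near end)
b0 stroke at I1  (I1 integral (f out))
b3 stroke at J1  (closing 0-jn rule on J1)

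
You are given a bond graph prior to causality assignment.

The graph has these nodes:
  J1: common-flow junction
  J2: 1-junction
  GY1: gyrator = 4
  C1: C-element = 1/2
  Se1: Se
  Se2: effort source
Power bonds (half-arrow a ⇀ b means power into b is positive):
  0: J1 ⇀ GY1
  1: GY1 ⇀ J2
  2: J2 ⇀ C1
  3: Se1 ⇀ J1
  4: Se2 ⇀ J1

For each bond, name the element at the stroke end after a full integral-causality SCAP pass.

#0 |GY1
#1 |GY1
#2 |J2
#3 |J1
#4 |J1

b3 →J1  (Se1 fixes effort; stroke away)
b4 →J1  (source Se2 imposes e)
b0 →GY1  (closing 1-jn rule on J1)
b1 →GY1  (GY1 both-in/both-out from 0)
b2 →J2  (J2: bond 1 brought flow, rest push out)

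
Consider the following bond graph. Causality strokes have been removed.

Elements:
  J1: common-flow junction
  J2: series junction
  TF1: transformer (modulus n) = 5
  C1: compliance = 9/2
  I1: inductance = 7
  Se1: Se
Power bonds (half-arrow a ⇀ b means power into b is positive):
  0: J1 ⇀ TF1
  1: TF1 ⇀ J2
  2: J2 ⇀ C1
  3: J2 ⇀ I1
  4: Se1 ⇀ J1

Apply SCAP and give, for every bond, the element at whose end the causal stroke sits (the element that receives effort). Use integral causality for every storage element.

bond 0 stroke→TF1
bond 1 stroke→J2
bond 2 stroke→J2
bond 3 stroke→I1
bond 4 stroke→J1

#4 stroke→J1  (Se1: effort source, stroke at far end)
#0 stroke→TF1  (only one flow-in slot at J1)
#1 stroke→J2  (TF TF1: opposite of bond 0)
#2 stroke→J2  (C1 integral (e out))
#3 stroke→I1  (closing 1-jn rule on J2)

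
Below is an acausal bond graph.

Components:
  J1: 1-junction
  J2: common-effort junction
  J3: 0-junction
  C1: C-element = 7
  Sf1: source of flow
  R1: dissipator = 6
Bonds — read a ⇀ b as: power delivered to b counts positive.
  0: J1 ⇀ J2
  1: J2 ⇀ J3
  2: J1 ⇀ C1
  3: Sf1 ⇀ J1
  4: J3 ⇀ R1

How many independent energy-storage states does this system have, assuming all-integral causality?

1  (C1 all integral)

bond 3 →Sf1  (Sf1 fixes flow; stroke at Sf1)
bond 0 →J1  (common-f at J1 fixed by 3)
bond 2 →J1  (1-jn J1 has f-setter on 3)
bond 1 →J2  (J2: last free bond brings effort in)
bond 4 →J3  (only one effort-in slot at J3)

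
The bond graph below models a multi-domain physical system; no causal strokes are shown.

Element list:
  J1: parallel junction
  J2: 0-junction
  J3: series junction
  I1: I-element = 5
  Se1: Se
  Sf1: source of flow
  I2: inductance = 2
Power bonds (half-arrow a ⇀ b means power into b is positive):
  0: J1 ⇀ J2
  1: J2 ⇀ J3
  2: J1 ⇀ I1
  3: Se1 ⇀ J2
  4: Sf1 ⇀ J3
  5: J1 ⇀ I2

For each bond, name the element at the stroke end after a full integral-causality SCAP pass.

β3 stroke→J2  (Se1: effort source, stroke at far end)
β4 stroke→Sf1  (Sf1 fixes flow; stroke at Sf1)
β0 stroke→J1  (common-e at J2 fixed by 3)
β1 stroke→J3  (J2: bond 3 brought effort, rest push out)
β2 stroke→I1  (J1: bond 0 brought effort, rest push out)
β5 stroke→I2  (0-jn J1 has e-setter on 0)

bond 0 |J1
bond 1 |J3
bond 2 |I1
bond 3 |J2
bond 4 |Sf1
bond 5 |I2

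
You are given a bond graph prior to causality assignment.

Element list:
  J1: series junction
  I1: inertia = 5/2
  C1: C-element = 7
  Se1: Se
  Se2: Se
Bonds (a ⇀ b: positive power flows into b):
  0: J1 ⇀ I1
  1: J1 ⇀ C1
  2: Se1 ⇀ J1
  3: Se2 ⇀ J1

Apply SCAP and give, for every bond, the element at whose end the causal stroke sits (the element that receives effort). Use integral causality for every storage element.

β0 stroke at I1
β1 stroke at J1
β2 stroke at J1
β3 stroke at J1

bond 2 stroke→J1  (Se1 (Se) sets effort on bond)
bond 3 stroke→J1  (Se2 fixes effort; stroke away)
bond 0 stroke→I1  (I1: I, integral causality)
bond 1 stroke→J1  (1-jn J1 has f-setter on 0)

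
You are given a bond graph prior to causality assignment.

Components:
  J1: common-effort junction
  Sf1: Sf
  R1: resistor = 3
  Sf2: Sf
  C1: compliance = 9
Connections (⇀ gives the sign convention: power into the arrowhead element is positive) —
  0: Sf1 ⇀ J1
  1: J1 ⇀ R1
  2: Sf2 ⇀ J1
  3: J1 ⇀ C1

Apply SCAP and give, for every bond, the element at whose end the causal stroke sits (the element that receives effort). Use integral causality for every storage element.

#0 →Sf1
#1 →R1
#2 →Sf2
#3 →J1

b0 |Sf1  (Sf1: flow source, stroke at near end)
b2 |Sf2  (Sf2: flow source, stroke at near end)
b3 |J1  (C1: C, integral causality)
b1 |R1  (common-e at J1 fixed by 3)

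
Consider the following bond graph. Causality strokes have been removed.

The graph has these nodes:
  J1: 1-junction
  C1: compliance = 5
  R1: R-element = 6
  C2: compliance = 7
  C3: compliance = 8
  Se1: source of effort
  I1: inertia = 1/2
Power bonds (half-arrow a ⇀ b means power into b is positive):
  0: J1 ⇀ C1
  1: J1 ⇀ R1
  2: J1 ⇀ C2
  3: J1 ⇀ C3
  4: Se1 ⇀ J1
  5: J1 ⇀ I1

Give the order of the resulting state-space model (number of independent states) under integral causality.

β4 →J1  (source Se1 imposes e)
β0 →J1  (C1: C, integral causality)
β2 →J1  (C2: C, integral causality)
β3 →J1  (prefer integral on C3)
β5 →I1  (I1 outputs flow p/I1)
β1 →J1  (1-jn J1 has f-setter on 5)

4  (C1, C2, C3, I1 all integral)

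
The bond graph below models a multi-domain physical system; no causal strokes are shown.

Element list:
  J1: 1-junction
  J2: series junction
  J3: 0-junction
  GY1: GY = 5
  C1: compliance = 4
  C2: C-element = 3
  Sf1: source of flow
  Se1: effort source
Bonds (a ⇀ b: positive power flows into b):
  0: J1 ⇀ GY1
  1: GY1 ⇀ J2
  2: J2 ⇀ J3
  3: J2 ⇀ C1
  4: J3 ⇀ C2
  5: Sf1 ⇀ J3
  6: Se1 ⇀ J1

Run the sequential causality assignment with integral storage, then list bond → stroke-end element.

b5 stroke at Sf1  (Sf1 fixes flow; stroke at Sf1)
b6 stroke at J1  (source Se1 imposes e)
b0 stroke at GY1  (J1: last free bond brings flow in)
b1 stroke at GY1  (GY1: gyrator matches bond 0)
b2 stroke at J2  (common-f at J2 fixed by 1)
b3 stroke at J2  (common-f at J2 fixed by 1)
b4 stroke at J3  (J3 needs exactly one e-in)

#0 stroke at GY1
#1 stroke at GY1
#2 stroke at J2
#3 stroke at J2
#4 stroke at J3
#5 stroke at Sf1
#6 stroke at J1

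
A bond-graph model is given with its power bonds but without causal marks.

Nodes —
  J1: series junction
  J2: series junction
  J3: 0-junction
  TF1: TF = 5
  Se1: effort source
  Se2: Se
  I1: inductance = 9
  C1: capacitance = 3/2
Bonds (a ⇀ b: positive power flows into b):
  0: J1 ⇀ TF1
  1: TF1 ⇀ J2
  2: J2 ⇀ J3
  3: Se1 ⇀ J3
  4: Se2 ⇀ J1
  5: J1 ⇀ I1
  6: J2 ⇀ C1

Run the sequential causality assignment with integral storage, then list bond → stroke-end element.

β3 stroke→J3  (Se1 (Se) sets effort on bond)
β4 stroke→J1  (Se2 fixes effort; stroke away)
β2 stroke→J2  (J3 effort already set via bond 3)
β5 stroke→I1  (I1 integral (f out))
β0 stroke→J1  (J1 flow already set via bond 5)
β1 stroke→TF1  (TF TF1: opposite of bond 0)
β6 stroke→J2  (J2 flow already set via bond 1)

β0 |J1
β1 |TF1
β2 |J2
β3 |J3
β4 |J1
β5 |I1
β6 |J2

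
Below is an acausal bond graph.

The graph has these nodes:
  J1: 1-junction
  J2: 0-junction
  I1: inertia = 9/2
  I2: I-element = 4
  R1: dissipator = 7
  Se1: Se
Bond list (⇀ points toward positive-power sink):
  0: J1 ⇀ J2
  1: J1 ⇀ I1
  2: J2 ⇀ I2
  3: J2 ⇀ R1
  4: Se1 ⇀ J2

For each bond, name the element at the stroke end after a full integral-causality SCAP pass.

bond 4 stroke at J2  (Se1: effort source, stroke at far end)
bond 0 stroke at J1  (J2 effort already set via bond 4)
bond 2 stroke at I2  (J2: bond 4 brought effort, rest push out)
bond 3 stroke at R1  (J2 effort already set via bond 4)
bond 1 stroke at I1  (J1 needs exactly one f-in)

bond 0 |J1
bond 1 |I1
bond 2 |I2
bond 3 |R1
bond 4 |J2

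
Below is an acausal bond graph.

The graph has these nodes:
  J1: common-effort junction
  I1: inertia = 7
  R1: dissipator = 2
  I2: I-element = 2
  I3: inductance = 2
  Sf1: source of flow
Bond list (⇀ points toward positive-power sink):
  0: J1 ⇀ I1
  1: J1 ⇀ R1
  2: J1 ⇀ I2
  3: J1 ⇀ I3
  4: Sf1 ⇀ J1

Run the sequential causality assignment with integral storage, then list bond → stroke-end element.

b0 |I1
b1 |J1
b2 |I2
b3 |I3
b4 |Sf1

b4 stroke at Sf1  (source Sf1 imposes f)
b0 stroke at I1  (I1 integral (f out))
b2 stroke at I2  (I2: I, integral causality)
b3 stroke at I3  (I3: I, integral causality)
b1 stroke at J1  (closing 0-jn rule on J1)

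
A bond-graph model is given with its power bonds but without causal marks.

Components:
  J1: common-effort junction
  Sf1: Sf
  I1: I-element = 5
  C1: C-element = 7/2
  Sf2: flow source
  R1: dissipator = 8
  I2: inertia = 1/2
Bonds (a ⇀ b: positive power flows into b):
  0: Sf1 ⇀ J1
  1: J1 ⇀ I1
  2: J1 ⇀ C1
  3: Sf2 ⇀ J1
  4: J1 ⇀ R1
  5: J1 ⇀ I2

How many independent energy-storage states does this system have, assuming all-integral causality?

3  (C1, I1, I2 all integral)

b0 stroke→Sf1  (Sf1 fixes flow; stroke at Sf1)
b3 stroke→Sf2  (Sf2 (Sf) sets flow on bond)
b1 stroke→I1  (I1 outputs flow p/I1)
b2 stroke→J1  (C1: C, integral causality)
b4 stroke→R1  (0-jn J1 has e-setter on 2)
b5 stroke→I2  (J1 effort already set via bond 2)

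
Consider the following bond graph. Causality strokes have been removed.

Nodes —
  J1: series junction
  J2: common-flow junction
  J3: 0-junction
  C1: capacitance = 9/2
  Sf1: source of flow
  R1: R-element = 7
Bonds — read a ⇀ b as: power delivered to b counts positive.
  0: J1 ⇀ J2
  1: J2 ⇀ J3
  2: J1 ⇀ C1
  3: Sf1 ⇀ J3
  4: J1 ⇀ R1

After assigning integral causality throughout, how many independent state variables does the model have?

1  (C1 all integral)

bond 3 →Sf1  (source Sf1 imposes f)
bond 1 →J3  (only one effort-in slot at J3)
bond 0 →J2  (common-f at J2 fixed by 1)
bond 2 →J1  (J1 flow already set via bond 0)
bond 4 →J1  (J1 flow already set via bond 0)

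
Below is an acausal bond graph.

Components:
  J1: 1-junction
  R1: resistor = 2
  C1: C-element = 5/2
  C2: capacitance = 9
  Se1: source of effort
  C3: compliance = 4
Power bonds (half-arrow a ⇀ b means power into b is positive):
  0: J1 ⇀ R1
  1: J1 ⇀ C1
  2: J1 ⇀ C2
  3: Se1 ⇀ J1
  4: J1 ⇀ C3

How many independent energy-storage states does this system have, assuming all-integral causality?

b3 stroke→J1  (Se1 (Se) sets effort on bond)
b1 stroke→J1  (C1 outputs effort q/C1)
b2 stroke→J1  (C2 integral (e out))
b4 stroke→J1  (C3 integral (e out))
b0 stroke→R1  (only one flow-in slot at J1)

3  (C1, C2, C3 all integral)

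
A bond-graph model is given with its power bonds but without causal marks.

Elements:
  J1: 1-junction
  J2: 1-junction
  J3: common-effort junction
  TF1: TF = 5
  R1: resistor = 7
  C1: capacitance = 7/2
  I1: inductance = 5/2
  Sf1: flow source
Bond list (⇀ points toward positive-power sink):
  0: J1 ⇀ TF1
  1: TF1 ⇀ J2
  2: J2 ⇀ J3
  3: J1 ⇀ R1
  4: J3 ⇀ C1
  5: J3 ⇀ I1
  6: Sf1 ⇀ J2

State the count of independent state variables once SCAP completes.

2  (C1, I1 all integral)

b6 stroke→Sf1  (Sf1: flow source, stroke at near end)
b1 stroke→J2  (common-f at J2 fixed by 6)
b2 stroke→J2  (common-f at J2 fixed by 6)
b0 stroke→TF1  (through TF1, causality passes straight; one stroke at TF1)
b3 stroke→J1  (J1 flow already set via bond 0)
b4 stroke→J3  (prefer integral on C1)
b5 stroke→I1  (0-jn J3 has e-setter on 4)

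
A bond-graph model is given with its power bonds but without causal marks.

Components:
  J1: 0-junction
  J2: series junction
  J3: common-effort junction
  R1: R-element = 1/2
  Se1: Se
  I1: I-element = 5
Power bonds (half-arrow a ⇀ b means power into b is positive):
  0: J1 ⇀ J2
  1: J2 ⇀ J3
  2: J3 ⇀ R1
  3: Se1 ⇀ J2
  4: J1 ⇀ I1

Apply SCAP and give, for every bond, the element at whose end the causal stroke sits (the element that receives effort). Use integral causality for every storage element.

b0 stroke at J1
b1 stroke at J2
b2 stroke at J3
b3 stroke at J2
b4 stroke at I1

β3 stroke→J2  (Se1 fixes effort; stroke away)
β4 stroke→I1  (prefer integral on I1)
β0 stroke→J1  (J1 needs exactly one e-in)
β1 stroke→J2  (J2: bond 0 brought flow, rest push out)
β2 stroke→J3  (only one effort-in slot at J3)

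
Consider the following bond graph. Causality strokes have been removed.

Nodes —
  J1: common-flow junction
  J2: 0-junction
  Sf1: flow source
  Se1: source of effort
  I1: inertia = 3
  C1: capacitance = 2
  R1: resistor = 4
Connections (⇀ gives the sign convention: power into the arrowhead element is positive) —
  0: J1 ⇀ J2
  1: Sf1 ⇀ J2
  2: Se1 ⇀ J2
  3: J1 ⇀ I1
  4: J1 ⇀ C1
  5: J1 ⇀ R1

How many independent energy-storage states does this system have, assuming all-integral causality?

2  (C1, I1 all integral)

b1 stroke at Sf1  (Sf1 (Sf) sets flow on bond)
b2 stroke at J2  (Se1 (Se) sets effort on bond)
b0 stroke at J1  (0-jn J2 has e-setter on 2)
b3 stroke at I1  (I1 outputs flow p/I1)
b4 stroke at J1  (J1: bond 3 brought flow, rest push out)
b5 stroke at J1  (J1 flow already set via bond 3)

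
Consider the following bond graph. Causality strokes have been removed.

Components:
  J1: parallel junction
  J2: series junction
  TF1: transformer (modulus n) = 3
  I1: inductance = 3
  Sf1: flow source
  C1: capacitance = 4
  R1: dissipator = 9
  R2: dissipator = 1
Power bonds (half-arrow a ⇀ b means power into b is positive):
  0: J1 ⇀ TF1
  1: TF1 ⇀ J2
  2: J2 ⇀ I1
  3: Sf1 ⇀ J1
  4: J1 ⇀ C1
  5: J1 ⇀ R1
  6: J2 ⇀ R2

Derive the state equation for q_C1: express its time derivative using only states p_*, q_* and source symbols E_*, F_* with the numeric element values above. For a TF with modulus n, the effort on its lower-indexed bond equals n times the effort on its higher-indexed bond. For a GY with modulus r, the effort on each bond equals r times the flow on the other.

b3 →Sf1  (source Sf1 imposes f)
b2 →I1  (I1 integral (f out))
b1 →J2  (common-f at J2 fixed by 2)
b6 →J2  (common-f at J2 fixed by 2)
b0 →TF1  (TF1: transformer flips bond 1)
b4 →J1  (C1: C, integral causality)
b5 →R1  (J1: bond 4 brought effort, rest push out)

dq_C1/dt = F_Sf1 - p_I1/9 - q_C1/36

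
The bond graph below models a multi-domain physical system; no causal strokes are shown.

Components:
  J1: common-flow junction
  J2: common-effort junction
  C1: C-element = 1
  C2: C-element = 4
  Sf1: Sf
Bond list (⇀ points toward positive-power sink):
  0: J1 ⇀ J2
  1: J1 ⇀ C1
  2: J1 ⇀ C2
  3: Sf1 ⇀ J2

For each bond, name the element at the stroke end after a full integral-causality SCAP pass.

bond 3 |Sf1  (Sf1: flow source, stroke at near end)
bond 0 |J2  (only one effort-in slot at J2)
bond 1 |J1  (J1: bond 0 brought flow, rest push out)
bond 2 |J1  (1-jn J1 has f-setter on 0)

bond 0 stroke at J2
bond 1 stroke at J1
bond 2 stroke at J1
bond 3 stroke at Sf1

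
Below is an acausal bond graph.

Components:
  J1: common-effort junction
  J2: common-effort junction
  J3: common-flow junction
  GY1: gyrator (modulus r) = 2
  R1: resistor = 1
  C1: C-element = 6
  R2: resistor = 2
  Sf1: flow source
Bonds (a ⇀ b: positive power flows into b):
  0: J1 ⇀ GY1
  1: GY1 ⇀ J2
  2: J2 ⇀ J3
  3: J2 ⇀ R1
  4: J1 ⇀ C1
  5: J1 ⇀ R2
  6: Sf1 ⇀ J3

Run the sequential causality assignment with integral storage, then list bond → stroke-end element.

b6 →Sf1  (source Sf1 imposes f)
b2 →J3  (1-jn J3 has f-setter on 6)
b4 →J1  (C1: C, integral causality)
b0 →GY1  (0-jn J1 has e-setter on 4)
b5 →R2  (common-e at J1 fixed by 4)
b1 →GY1  (GY GY1: same side as bond 0)
b3 →J2  (only one effort-in slot at J2)

b0 |GY1
b1 |GY1
b2 |J3
b3 |J2
b4 |J1
b5 |R2
b6 |Sf1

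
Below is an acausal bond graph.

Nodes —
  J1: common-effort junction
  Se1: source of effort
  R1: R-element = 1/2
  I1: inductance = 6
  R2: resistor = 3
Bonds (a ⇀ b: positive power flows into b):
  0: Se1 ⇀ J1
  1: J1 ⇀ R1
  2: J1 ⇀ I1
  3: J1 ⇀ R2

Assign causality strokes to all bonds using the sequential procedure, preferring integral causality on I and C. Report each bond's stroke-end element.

b0 →J1  (source Se1 imposes e)
b1 →R1  (J1: bond 0 brought effort, rest push out)
b2 →I1  (0-jn J1 has e-setter on 0)
b3 →R2  (common-e at J1 fixed by 0)

b0 →J1
b1 →R1
b2 →I1
b3 →R2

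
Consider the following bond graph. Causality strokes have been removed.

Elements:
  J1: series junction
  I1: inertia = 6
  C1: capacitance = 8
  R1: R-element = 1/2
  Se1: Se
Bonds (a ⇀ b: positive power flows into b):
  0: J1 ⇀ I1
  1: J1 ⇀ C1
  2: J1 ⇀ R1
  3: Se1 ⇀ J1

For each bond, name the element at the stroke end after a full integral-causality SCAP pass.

b0 stroke at I1
b1 stroke at J1
b2 stroke at J1
b3 stroke at J1

b3 →J1  (Se1: effort source, stroke at far end)
b0 →I1  (I1: I, integral causality)
b1 →J1  (J1 flow already set via bond 0)
b2 →J1  (J1 flow already set via bond 0)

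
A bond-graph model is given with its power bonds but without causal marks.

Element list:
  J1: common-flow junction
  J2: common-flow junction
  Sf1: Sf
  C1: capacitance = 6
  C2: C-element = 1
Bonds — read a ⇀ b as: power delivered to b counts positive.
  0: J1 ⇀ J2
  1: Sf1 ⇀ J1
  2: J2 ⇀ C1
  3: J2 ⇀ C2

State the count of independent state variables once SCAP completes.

2  (C1, C2 all integral)

b1 stroke at Sf1  (Sf1 fixes flow; stroke at Sf1)
b0 stroke at J1  (J1 flow already set via bond 1)
b2 stroke at J2  (1-jn J2 has f-setter on 0)
b3 stroke at J2  (J2 flow already set via bond 0)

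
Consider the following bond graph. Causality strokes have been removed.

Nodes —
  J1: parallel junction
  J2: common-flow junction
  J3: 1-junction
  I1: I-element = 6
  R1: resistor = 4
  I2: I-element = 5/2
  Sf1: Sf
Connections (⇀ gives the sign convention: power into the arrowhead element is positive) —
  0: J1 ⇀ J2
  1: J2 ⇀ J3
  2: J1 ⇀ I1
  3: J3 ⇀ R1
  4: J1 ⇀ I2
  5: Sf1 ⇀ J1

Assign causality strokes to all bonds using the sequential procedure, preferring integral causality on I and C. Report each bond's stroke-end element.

bond 5 |Sf1  (Sf1 (Sf) sets flow on bond)
bond 2 |I1  (I1 outputs flow p/I1)
bond 4 |I2  (I2 integral (f out))
bond 0 |J1  (closing 0-jn rule on J1)
bond 1 |J2  (common-f at J2 fixed by 0)
bond 3 |J3  (common-f at J3 fixed by 1)

#0 stroke at J1
#1 stroke at J2
#2 stroke at I1
#3 stroke at J3
#4 stroke at I2
#5 stroke at Sf1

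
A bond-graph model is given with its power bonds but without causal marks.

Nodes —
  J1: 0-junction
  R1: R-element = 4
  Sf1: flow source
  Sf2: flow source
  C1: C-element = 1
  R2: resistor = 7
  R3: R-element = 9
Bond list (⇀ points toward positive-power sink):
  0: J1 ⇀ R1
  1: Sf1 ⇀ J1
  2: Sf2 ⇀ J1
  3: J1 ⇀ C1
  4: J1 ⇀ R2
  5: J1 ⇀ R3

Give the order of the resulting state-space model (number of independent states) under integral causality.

#1 |Sf1  (Sf1: flow source, stroke at near end)
#2 |Sf2  (Sf2 fixes flow; stroke at Sf2)
#3 |J1  (prefer integral on C1)
#0 |R1  (0-jn J1 has e-setter on 3)
#4 |R2  (J1 effort already set via bond 3)
#5 |R3  (J1 effort already set via bond 3)

1  (C1 all integral)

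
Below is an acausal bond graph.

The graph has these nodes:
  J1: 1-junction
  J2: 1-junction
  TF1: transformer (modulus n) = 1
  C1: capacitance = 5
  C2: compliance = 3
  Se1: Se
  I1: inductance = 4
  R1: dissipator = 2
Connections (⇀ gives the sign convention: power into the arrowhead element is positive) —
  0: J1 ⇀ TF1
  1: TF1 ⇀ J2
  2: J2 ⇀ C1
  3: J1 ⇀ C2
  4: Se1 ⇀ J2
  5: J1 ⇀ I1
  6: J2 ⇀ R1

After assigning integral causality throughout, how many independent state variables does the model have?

3  (C1, C2, I1 all integral)

β4 |J2  (Se1: effort source, stroke at far end)
β2 |J2  (C1 outputs effort q/C1)
β3 |J1  (C2 outputs effort q/C2)
β5 |I1  (prefer integral on I1)
β0 |J1  (1-jn J1 has f-setter on 5)
β1 |TF1  (TF1: transformer flips bond 0)
β6 |J2  (J2 flow already set via bond 1)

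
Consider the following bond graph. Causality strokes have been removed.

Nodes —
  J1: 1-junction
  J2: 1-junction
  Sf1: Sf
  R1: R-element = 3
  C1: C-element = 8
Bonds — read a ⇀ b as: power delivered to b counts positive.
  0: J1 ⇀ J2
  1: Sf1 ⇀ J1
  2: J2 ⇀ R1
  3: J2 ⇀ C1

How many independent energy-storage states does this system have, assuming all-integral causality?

1  (C1 all integral)

β1 →Sf1  (source Sf1 imposes f)
β0 →J1  (1-jn J1 has f-setter on 1)
β2 →J2  (J2: bond 0 brought flow, rest push out)
β3 →J2  (common-f at J2 fixed by 0)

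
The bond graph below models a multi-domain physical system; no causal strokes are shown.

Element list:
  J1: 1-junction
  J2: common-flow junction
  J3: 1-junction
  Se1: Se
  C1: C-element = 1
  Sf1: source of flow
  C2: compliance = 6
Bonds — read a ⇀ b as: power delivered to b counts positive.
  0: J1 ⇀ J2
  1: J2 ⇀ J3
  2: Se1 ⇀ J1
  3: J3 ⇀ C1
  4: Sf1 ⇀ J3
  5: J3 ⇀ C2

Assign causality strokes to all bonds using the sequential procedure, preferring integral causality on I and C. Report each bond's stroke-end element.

#0 |J2
#1 |J3
#2 |J1
#3 |J3
#4 |Sf1
#5 |J3

bond 2 stroke→J1  (Se1: effort source, stroke at far end)
bond 4 stroke→Sf1  (Sf1 fixes flow; stroke at Sf1)
bond 0 stroke→J2  (closing 1-jn rule on J1)
bond 1 stroke→J3  (J2 needs exactly one f-in)
bond 3 stroke→J3  (common-f at J3 fixed by 4)
bond 5 stroke→J3  (J3: bond 4 brought flow, rest push out)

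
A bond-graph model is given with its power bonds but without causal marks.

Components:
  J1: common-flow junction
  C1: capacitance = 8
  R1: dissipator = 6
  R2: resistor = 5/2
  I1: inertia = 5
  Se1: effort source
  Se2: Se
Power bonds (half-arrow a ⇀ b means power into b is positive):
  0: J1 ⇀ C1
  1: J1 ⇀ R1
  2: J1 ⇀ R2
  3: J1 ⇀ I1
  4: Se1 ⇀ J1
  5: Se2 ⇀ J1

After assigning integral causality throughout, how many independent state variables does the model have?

bond 4 stroke at J1  (source Se1 imposes e)
bond 5 stroke at J1  (Se2: effort source, stroke at far end)
bond 0 stroke at J1  (C1 integral (e out))
bond 3 stroke at I1  (I1: I, integral causality)
bond 1 stroke at J1  (J1 flow already set via bond 3)
bond 2 stroke at J1  (J1: bond 3 brought flow, rest push out)

2  (C1, I1 all integral)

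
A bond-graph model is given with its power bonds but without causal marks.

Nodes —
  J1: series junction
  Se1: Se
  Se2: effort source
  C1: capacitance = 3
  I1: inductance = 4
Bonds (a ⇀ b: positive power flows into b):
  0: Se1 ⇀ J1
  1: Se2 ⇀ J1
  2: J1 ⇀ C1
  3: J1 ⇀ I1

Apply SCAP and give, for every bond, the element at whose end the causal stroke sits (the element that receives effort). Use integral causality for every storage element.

β0 stroke→J1  (Se1 fixes effort; stroke away)
β1 stroke→J1  (Se2: effort source, stroke at far end)
β2 stroke→J1  (C1: C, integral causality)
β3 stroke→I1  (J1: last free bond brings flow in)

#0 |J1
#1 |J1
#2 |J1
#3 |I1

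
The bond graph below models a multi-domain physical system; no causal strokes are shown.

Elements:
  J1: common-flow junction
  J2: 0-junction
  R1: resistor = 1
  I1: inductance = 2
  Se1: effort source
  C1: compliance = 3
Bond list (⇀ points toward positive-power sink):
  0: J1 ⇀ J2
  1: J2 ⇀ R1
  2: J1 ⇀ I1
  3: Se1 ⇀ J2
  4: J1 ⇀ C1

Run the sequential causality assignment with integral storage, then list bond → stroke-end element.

β3 stroke at J2  (Se1 (Se) sets effort on bond)
β0 stroke at J1  (0-jn J2 has e-setter on 3)
β1 stroke at R1  (J2 effort already set via bond 3)
β2 stroke at I1  (I1 integral (f out))
β4 stroke at J1  (J1: bond 2 brought flow, rest push out)

bond 0 →J1
bond 1 →R1
bond 2 →I1
bond 3 →J2
bond 4 →J1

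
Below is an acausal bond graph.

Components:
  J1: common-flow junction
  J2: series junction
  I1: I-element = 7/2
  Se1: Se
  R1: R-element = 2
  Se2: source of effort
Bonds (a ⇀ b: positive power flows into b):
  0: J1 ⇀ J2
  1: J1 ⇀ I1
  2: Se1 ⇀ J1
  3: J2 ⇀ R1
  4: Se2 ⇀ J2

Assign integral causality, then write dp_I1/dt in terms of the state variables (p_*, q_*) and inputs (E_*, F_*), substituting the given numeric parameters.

dp_I1/dt = E_Se1 + E_Se2 - 4*p_I1/7

β2 stroke→J1  (Se1 (Se) sets effort on bond)
β4 stroke→J2  (Se2 (Se) sets effort on bond)
β1 stroke→I1  (I1 integral (f out))
β0 stroke→J1  (common-f at J1 fixed by 1)
β3 stroke→J2  (common-f at J2 fixed by 0)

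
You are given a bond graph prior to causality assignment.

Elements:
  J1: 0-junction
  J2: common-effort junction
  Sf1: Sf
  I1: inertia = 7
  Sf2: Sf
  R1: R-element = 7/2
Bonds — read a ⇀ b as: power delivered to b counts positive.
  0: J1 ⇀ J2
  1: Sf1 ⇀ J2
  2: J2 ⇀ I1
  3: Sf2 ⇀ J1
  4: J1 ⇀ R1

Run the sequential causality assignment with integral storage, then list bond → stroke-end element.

β1 stroke→Sf1  (Sf1 fixes flow; stroke at Sf1)
β3 stroke→Sf2  (source Sf2 imposes f)
β2 stroke→I1  (prefer integral on I1)
β0 stroke→J2  (only one effort-in slot at J2)
β4 stroke→J1  (closing 0-jn rule on J1)

bond 0 stroke at J2
bond 1 stroke at Sf1
bond 2 stroke at I1
bond 3 stroke at Sf2
bond 4 stroke at J1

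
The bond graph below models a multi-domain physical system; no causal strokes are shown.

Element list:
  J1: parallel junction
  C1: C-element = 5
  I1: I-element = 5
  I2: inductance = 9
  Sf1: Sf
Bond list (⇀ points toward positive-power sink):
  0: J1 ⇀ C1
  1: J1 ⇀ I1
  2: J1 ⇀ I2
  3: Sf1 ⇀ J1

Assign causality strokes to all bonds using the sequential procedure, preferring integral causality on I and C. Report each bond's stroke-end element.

β3 |Sf1  (source Sf1 imposes f)
β0 |J1  (prefer integral on C1)
β1 |I1  (0-jn J1 has e-setter on 0)
β2 |I2  (J1 effort already set via bond 0)

bond 0 stroke at J1
bond 1 stroke at I1
bond 2 stroke at I2
bond 3 stroke at Sf1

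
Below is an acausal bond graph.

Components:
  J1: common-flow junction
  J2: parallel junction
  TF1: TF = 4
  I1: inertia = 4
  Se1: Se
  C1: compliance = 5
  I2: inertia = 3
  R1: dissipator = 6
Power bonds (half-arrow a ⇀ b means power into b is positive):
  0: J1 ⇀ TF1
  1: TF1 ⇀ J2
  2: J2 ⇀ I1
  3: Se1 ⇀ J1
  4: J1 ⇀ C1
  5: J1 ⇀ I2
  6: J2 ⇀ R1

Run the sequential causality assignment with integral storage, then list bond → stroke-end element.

β0 stroke at J1
β1 stroke at TF1
β2 stroke at I1
β3 stroke at J1
β4 stroke at J1
β5 stroke at I2
β6 stroke at J2

β3 stroke at J1  (Se1: effort source, stroke at far end)
β2 stroke at I1  (I1: I, integral causality)
β4 stroke at J1  (prefer integral on C1)
β5 stroke at I2  (I2 integral (f out))
β0 stroke at J1  (common-f at J1 fixed by 5)
β1 stroke at TF1  (TF1: transformer flips bond 0)
β6 stroke at J2  (only one effort-in slot at J2)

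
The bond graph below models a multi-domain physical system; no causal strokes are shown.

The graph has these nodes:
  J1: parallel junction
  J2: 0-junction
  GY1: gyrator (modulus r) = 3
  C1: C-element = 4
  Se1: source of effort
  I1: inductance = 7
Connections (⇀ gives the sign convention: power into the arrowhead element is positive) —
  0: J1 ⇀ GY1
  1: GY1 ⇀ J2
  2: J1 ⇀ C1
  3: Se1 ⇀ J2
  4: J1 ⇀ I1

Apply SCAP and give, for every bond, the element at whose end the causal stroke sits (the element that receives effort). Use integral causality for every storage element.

bond 0 stroke→GY1
bond 1 stroke→GY1
bond 2 stroke→J1
bond 3 stroke→J2
bond 4 stroke→I1

b3 stroke at J2  (source Se1 imposes e)
b1 stroke at GY1  (0-jn J2 has e-setter on 3)
b0 stroke at GY1  (GY1: gyrator matches bond 1)
b2 stroke at J1  (C1 integral (e out))
b4 stroke at I1  (common-e at J1 fixed by 2)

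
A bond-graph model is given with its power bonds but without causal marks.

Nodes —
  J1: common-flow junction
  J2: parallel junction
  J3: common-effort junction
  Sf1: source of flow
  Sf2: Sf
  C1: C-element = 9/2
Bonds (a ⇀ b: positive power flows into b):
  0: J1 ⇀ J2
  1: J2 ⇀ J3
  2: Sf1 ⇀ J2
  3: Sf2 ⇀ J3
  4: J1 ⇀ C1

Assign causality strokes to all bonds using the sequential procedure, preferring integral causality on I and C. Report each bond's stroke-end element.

#0 →J2
#1 →J3
#2 →Sf1
#3 →Sf2
#4 →J1

b2 |Sf1  (Sf1 (Sf) sets flow on bond)
b3 |Sf2  (source Sf2 imposes f)
b1 |J3  (J3 needs exactly one e-in)
b0 |J2  (J2 needs exactly one e-in)
b4 |J1  (J1 flow already set via bond 0)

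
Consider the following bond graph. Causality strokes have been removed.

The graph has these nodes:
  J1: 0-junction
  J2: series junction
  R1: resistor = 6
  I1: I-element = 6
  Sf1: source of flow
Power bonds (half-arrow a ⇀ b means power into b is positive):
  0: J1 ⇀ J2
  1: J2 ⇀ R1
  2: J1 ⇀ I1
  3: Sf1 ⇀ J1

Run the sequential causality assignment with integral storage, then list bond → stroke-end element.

bond 0 |J1
bond 1 |J2
bond 2 |I1
bond 3 |Sf1

#3 stroke at Sf1  (source Sf1 imposes f)
#2 stroke at I1  (I1 integral (f out))
#0 stroke at J1  (J1 needs exactly one e-in)
#1 stroke at J2  (J2 flow already set via bond 0)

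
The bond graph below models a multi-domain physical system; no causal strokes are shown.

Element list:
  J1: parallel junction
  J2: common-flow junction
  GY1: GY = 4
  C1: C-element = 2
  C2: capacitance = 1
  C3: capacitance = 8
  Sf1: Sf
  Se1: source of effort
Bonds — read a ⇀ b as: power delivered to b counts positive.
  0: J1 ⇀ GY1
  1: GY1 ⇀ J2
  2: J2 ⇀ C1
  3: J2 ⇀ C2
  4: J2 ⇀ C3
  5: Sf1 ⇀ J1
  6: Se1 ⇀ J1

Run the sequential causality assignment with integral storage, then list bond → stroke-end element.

b5 stroke→Sf1  (Sf1 fixes flow; stroke at Sf1)
b6 stroke→J1  (Se1: effort source, stroke at far end)
b0 stroke→GY1  (J1 effort already set via bond 6)
b1 stroke→GY1  (through GY1, causality inverts; strokes same side of GY1)
b2 stroke→J2  (common-f at J2 fixed by 1)
b3 stroke→J2  (common-f at J2 fixed by 1)
b4 stroke→J2  (J2 flow already set via bond 1)

bond 0 stroke at GY1
bond 1 stroke at GY1
bond 2 stroke at J2
bond 3 stroke at J2
bond 4 stroke at J2
bond 5 stroke at Sf1
bond 6 stroke at J1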